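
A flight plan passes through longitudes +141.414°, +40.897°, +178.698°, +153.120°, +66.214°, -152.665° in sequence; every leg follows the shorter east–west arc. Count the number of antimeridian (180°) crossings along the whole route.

1

Leg 1: +141.414° → +40.897°, shortest Δλ = -100.517° (west) — does not cross 180°.
Leg 2: +40.897° → +178.698°, shortest Δλ = 137.801° (east) — does not cross 180°.
Leg 3: +178.698° → +153.120°, shortest Δλ = -25.578° (west) — does not cross 180°.
Leg 4: +153.120° → +66.214°, shortest Δλ = -86.906° (west) — does not cross 180°.
Leg 5: +66.214° → -152.665°, shortest Δλ = 141.121° (east) — crosses 180°.
Total crossings: 1.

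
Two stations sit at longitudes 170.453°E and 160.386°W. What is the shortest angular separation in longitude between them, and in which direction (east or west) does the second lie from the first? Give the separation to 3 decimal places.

Raw difference: -160.386 − 170.453 = -330.839°.
Normalise into (−180°, 180°]: -330.839° + 360° = 29.161°.
Positive ⇒ the second point lies to the east; separation 29.161°.

29.161° east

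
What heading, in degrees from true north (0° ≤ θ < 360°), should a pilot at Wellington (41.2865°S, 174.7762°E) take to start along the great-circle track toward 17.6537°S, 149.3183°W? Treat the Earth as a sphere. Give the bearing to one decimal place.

Δλ = -149.3183 − 174.7762 = -324.0945°; wrapped into (−180°, 180°]: 35.9055°.
θ = atan2( sin Δλ · cos φ₂ , cos φ₁ · sin φ₂ − sin φ₁ · cos φ₂ · cos Δλ )
  = atan2(0.55883, 0.28140) = 63.272° → normalised to [0°, 360°): 63.272°.

63.3°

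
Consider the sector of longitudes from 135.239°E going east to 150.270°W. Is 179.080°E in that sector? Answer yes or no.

Yes

Band width going east from +135.239° to -150.270°: ((-150.270 − 135.239) mod 360) = 74.491°.
Offset of +179.080° east of the west edge: ((179.080 − 135.239) mod 360) = 43.841°.
43.841° ≤ 74.491° ⇒ inside.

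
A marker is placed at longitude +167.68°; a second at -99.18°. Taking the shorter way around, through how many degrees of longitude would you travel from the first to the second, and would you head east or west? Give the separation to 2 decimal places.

Raw difference: -99.18 − 167.68 = -266.86°.
Normalise into (−180°, 180°]: -266.86° + 360° = 93.14°.
Positive ⇒ the second point lies to the east; separation 93.14°.

93.14° east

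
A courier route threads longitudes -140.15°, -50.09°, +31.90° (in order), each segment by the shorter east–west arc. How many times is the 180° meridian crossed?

0

Leg 1: -140.15° → -50.09°, shortest Δλ = 90.06° (east) — does not cross 180°.
Leg 2: -50.09° → +31.90°, shortest Δλ = 81.99° (east) — does not cross 180°.
Total crossings: 0.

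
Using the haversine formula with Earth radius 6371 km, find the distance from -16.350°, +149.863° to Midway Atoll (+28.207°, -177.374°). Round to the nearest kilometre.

Δλ = -177.374 − 149.863 = -327.237°; wrapped into (−180°, 180°]: 32.763°.
Δφ = 28.207 − -16.350 = 44.557°.
a = sin²(Δφ/2) + cos φ₁ · cos φ₂ · sin²(Δλ/2) = 0.210985.
c = 2·atan2(√a, √(1−a)) = 0.95448 rad → d = 6371·c ≈ 6081.01 km.

6081 km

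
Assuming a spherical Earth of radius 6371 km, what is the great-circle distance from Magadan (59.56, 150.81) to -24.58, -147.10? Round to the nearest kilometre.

Δλ = -147.10 − 150.81 = -297.91°; wrapped into (−180°, 180°]: 62.09°.
Δφ = -24.58 − 59.56 = -84.14°.
a = sin²(Δφ/2) + cos φ₁ · cos φ₂ · sin²(Δλ/2) = 0.571484.
c = 2·atan2(√a, √(1−a)) = 1.71426 rad → d = 6371·c ≈ 10921.53 km.

10922 km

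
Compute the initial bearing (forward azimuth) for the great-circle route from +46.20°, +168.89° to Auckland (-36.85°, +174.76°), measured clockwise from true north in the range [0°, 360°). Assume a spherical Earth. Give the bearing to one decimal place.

175.3°

Δλ = 174.76 − 168.89 = 5.87°.
θ = atan2( sin Δλ · cos φ₂ , cos φ₁ · sin φ₂ − sin φ₁ · cos φ₂ · cos Δλ )
  = atan2(0.08184, -0.98962) = 175.273° → normalised to [0°, 360°): 175.273°.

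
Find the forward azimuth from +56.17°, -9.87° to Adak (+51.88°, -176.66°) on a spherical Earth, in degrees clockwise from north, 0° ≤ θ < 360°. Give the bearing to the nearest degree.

351°

Δλ = -176.66 − -9.87 = -166.79°.
θ = atan2( sin Δλ · cos φ₂ , cos φ₁ · sin φ₂ − sin φ₁ · cos φ₂ · cos Δλ )
  = atan2(-0.14107, 0.93722) = -8.560° → normalised to [0°, 360°): 351.440°.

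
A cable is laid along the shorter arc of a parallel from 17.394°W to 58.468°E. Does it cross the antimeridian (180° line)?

Signed shortest Δλ = ((58.468 − -17.394 + 180) mod 360) − 180 = 75.862°.
Going east by 75.862° from -17.394° reaches +58.468° without touching 180°.

No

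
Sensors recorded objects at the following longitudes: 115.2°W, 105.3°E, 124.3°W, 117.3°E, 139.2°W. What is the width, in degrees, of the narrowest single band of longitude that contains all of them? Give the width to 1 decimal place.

Sort the longitudes: -139.2°, -124.3°, -115.2°, +105.3°, +117.3°.
Eastward gaps between consecutive values (wrapping around): 14.9°, 9.1°, 220.5°, 12.0°, 103.5°.
Largest gap = 220.5° ⇒ minimal covering band is its complement: 360° − 220.5° = 139.5°.
Band runs from +105.3° eastward to -115.2°, crossing the antimeridian.

139.5°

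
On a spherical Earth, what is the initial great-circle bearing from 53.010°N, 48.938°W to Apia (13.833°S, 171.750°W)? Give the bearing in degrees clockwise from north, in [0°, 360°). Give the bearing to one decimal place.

288.7°

Δλ = -171.750 − -48.938 = -122.812°.
θ = atan2( sin Δλ · cos φ₂ , cos φ₁ · sin φ₂ − sin φ₁ · cos φ₂ · cos Δλ )
  = atan2(-0.81608, 0.27642) = -71.288° → normalised to [0°, 360°): 288.712°.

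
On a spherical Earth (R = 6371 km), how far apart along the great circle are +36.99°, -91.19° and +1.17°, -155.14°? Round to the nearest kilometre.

Δλ = -155.14 − -91.19 = -63.95°.
Δφ = 1.17 − 36.99 = -35.82°.
a = sin²(Δφ/2) + cos φ₁ · cos φ₂ · sin²(Δλ/2) = 0.318508.
c = 2·atan2(√a, √(1−a)) = 1.19933 rad → d = 6371·c ≈ 7640.92 km.

7641 km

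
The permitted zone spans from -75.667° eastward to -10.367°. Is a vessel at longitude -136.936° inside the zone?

Band width going east from -75.667° to -10.367°: ((-10.367 − -75.667) mod 360) = 65.300°.
Offset of -136.936° east of the west edge: ((-136.936 − -75.667) mod 360) = 298.731°.
298.731° > 65.300° ⇒ outside.

No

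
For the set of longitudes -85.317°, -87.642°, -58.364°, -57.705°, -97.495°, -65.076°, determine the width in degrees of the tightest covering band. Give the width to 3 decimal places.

Sort the longitudes: -97.495°, -87.642°, -85.317°, -65.076°, -58.364°, -57.705°.
Eastward gaps between consecutive values (wrapping around): 9.853°, 2.325°, 20.241°, 6.712°, 0.659°, 320.210°.
Largest gap = 320.210° ⇒ minimal covering band is its complement: 360° − 320.210° = 39.790°.
Band runs from -97.495° eastward to -57.705°.

39.790°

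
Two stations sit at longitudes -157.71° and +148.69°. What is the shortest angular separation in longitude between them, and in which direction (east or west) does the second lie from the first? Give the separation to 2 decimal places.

53.60° west

Raw difference: 148.69 − -157.71 = 306.4°.
Normalise into (−180°, 180°]: 306.4° − 360° = -53.6°.
Negative ⇒ the second point lies to the west; separation 53.60°.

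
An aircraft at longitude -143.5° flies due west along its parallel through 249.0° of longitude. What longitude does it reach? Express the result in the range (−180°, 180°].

Start at -143.5°; shift −249.0° → -392.5°.
-392.5° lies outside (−180°, 180°]; add 360° → -32.5°.

-32.5°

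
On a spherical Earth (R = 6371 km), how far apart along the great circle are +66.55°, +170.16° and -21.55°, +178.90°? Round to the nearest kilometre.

9824 km

Δλ = 178.90 − 170.16 = 8.74°.
Δφ = -21.55 − 66.55 = -88.10°.
a = sin²(Δφ/2) + cos φ₁ · cos φ₂ · sin²(Δλ/2) = 0.485571.
c = 2·atan2(√a, √(1−a)) = 1.54194 rad → d = 6371·c ≈ 9823.67 km.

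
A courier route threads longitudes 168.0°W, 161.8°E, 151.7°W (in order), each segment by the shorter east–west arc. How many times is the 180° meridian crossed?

2

Leg 1: -168.0° → +161.8°, shortest Δλ = -30.2° (west) — crosses 180°.
Leg 2: +161.8° → -151.7°, shortest Δλ = 46.5° (east) — crosses 180°.
Total crossings: 2.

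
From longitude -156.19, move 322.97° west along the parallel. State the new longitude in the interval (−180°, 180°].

-119.16°

Start at -156.19°; shift −322.97° → -479.16°.
-479.16° lies outside (−180°, 180°]; add 360° → -119.16°.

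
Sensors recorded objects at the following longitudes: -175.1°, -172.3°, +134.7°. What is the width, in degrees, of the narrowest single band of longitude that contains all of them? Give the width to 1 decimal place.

Sort the longitudes: -175.1°, -172.3°, +134.7°.
Eastward gaps between consecutive values (wrapping around): 2.8°, 307.0°, 50.2°.
Largest gap = 307.0° ⇒ minimal covering band is its complement: 360° − 307.0° = 53.0°.
Band runs from +134.7° eastward to -172.3°, crossing the antimeridian.

53.0°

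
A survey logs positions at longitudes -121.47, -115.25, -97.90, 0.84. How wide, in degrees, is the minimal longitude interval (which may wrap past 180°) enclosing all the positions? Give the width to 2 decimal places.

Sort the longitudes: -121.47°, -115.25°, -97.90°, +0.84°.
Eastward gaps between consecutive values (wrapping around): 6.22°, 17.35°, 98.74°, 237.69°.
Largest gap = 237.69° ⇒ minimal covering band is its complement: 360° − 237.69° = 122.31°.
Band runs from -121.47° eastward to +0.84°.

122.31°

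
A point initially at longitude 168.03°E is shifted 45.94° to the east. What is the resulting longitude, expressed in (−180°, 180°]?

Start at +168.03°; shift +45.94° → +213.97°.
+213.97° lies outside (−180°, 180°]; subtract 360° → -146.03°.

146.03°W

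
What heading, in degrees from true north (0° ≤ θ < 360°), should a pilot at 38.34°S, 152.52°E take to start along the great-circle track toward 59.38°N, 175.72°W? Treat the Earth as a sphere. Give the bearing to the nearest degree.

Δλ = -175.72 − 152.52 = -328.24°; wrapped into (−180°, 180°]: 31.76°.
θ = atan2( sin Δλ · cos φ₂ , cos φ₁ · sin φ₂ − sin φ₁ · cos φ₂ · cos Δλ )
  = atan2(0.26810, 0.94362) = 15.861° → normalised to [0°, 360°): 15.861°.

16°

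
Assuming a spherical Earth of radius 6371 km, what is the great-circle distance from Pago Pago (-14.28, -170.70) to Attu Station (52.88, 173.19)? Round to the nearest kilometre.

7626 km

Δλ = 173.19 − -170.70 = 343.89°; wrapped into (−180°, 180°]: -16.11°.
Δφ = 52.88 − -14.28 = 67.16°.
a = sin²(Δφ/2) + cos φ₁ · cos φ₂ · sin²(Δλ/2) = 0.317404.
c = 2·atan2(√a, √(1−a)) = 1.19696 rad → d = 6371·c ≈ 7625.81 km.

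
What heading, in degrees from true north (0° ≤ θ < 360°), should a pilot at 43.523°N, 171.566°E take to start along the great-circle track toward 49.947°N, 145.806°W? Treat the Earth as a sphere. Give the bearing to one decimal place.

62.3°

Δλ = -145.806 − 171.566 = -317.372°; wrapped into (−180°, 180°]: 42.628°.
θ = atan2( sin Δλ · cos φ₂ , cos φ₁ · sin φ₂ − sin φ₁ · cos φ₂ · cos Δλ )
  = atan2(0.43580, 0.22898) = 62.282° → normalised to [0°, 360°): 62.282°.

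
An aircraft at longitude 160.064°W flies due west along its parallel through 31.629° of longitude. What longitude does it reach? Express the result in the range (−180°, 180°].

168.307°E

Start at -160.064°; shift −31.629° → -191.693°.
-191.693° lies outside (−180°, 180°]; add 360° → +168.307°.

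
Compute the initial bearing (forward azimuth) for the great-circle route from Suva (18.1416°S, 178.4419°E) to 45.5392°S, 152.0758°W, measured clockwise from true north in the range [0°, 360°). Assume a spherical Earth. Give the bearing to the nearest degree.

145°

Δλ = -152.0758 − 178.4419 = -330.5177°; wrapped into (−180°, 180°]: 29.4823°.
θ = atan2( sin Δλ · cos φ₂ , cos φ₁ · sin φ₂ − sin φ₁ · cos φ₂ · cos Δλ )
  = atan2(0.34472, -0.48840) = 144.786° → normalised to [0°, 360°): 144.786°.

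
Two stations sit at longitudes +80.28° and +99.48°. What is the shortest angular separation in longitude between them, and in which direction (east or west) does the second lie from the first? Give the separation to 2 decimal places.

19.20° east

Raw difference: 99.48 − 80.28 = 19.2°.
Normalise into (−180°, 180°]: 19.2° stays 19.2°.
Positive ⇒ the second point lies to the east; separation 19.20°.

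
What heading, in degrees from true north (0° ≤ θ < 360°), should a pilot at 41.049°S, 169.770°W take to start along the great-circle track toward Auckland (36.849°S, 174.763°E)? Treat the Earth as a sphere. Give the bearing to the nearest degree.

Δλ = 174.763 − -169.770 = 344.533°; wrapped into (−180°, 180°]: -15.467°.
θ = atan2( sin Δλ · cos φ₂ , cos φ₁ · sin φ₂ − sin φ₁ · cos φ₂ · cos Δλ )
  = atan2(-0.21341, 0.05421) = -75.748° → normalised to [0°, 360°): 284.252°.

284°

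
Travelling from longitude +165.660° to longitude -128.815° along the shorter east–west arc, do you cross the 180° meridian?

Naïve |-128.815 − 165.660| = 294.475° > 180°, so the shorter arc goes the other way round — across 180°.
Signed shortest Δλ = ((-128.815 − 165.660 + 180) mod 360) − 180 = 65.525°.
Going east by 65.525° from +165.660° passes through 180° before reaching -128.815°.

Yes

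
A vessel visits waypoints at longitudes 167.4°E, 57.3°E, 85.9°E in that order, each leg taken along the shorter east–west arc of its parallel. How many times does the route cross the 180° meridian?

Leg 1: +167.4° → +57.3°, shortest Δλ = -110.1° (west) — does not cross 180°.
Leg 2: +57.3° → +85.9°, shortest Δλ = 28.6° (east) — does not cross 180°.
Total crossings: 0.

0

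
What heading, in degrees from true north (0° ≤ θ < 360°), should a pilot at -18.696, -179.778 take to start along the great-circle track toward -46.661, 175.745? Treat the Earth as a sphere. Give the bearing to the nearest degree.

187°

Δλ = 175.745 − -179.778 = 355.523°; wrapped into (−180°, 180°]: -4.477°.
θ = atan2( sin Δλ · cos φ₂ , cos φ₁ · sin φ₂ − sin φ₁ · cos φ₂ · cos Δλ )
  = atan2(-0.05357, -0.46960) = -173.492° → normalised to [0°, 360°): 186.508°.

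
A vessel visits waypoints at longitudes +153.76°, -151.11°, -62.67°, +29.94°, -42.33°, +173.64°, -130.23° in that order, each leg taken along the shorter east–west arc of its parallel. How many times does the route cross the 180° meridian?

3

Leg 1: +153.76° → -151.11°, shortest Δλ = 55.13° (east) — crosses 180°.
Leg 2: -151.11° → -62.67°, shortest Δλ = 88.44° (east) — does not cross 180°.
Leg 3: -62.67° → +29.94°, shortest Δλ = 92.61° (east) — does not cross 180°.
Leg 4: +29.94° → -42.33°, shortest Δλ = -72.27° (west) — does not cross 180°.
Leg 5: -42.33° → +173.64°, shortest Δλ = -144.03° (west) — crosses 180°.
Leg 6: +173.64° → -130.23°, shortest Δλ = 56.13° (east) — crosses 180°.
Total crossings: 3.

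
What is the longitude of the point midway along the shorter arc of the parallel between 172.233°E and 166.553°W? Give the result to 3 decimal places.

Signed shortest Δλ from +172.233° to -166.553° is +21.214°.
Midpoint longitude = +172.233° + (+21.214°)/2 = +172.233° + 10.607° = +182.840°.
Normalise into (−180°, 180°]: -177.160°.
(The naïve average (+172.233 + -166.553)/2 = 2.84° is on the wrong side of the globe.)

177.160°W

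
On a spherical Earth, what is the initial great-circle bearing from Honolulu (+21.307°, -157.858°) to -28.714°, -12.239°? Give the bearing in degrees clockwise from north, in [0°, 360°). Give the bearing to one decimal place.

Δλ = -12.239 − -157.858 = 145.619°.
θ = atan2( sin Δλ · cos φ₂ , cos φ₁ · sin φ₂ − sin φ₁ · cos φ₂ · cos Δλ )
  = atan2(0.49525, -0.18459) = 110.441° → normalised to [0°, 360°): 110.441°.

110.4°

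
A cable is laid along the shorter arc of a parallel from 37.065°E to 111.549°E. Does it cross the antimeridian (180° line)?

No

Signed shortest Δλ = ((111.549 − 37.065 + 180) mod 360) − 180 = 74.484°.
Going east by 74.484° from +37.065° reaches +111.549° without touching 180°.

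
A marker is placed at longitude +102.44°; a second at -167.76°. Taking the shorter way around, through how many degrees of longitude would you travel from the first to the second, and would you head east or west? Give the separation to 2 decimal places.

89.80° east

Raw difference: -167.76 − 102.44 = -270.2°.
Normalise into (−180°, 180°]: -270.2° + 360° = 89.8°.
Positive ⇒ the second point lies to the east; separation 89.80°.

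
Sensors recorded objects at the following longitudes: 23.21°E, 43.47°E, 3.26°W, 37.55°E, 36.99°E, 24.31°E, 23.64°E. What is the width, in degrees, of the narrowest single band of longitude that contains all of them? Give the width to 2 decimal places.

Sort the longitudes: -3.26°, +23.21°, +23.64°, +24.31°, +36.99°, +37.55°, +43.47°.
Eastward gaps between consecutive values (wrapping around): 26.47°, 0.43°, 0.67°, 12.68°, 0.56°, 5.92°, 313.27°.
Largest gap = 313.27° ⇒ minimal covering band is its complement: 360° − 313.27° = 46.73°.
Band runs from -3.26° eastward to +43.47°.

46.73°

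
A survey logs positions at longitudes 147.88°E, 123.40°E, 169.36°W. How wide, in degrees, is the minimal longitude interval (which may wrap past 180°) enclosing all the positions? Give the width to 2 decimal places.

67.24°

Sort the longitudes: -169.36°, +123.40°, +147.88°.
Eastward gaps between consecutive values (wrapping around): 292.76°, 24.48°, 42.76°.
Largest gap = 292.76° ⇒ minimal covering band is its complement: 360° − 292.76° = 67.24°.
Band runs from +123.40° eastward to -169.36°, crossing the antimeridian.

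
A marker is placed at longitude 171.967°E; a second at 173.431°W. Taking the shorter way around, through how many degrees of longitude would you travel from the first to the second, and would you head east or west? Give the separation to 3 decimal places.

14.602° east

Raw difference: -173.431 − 171.967 = -345.398°.
Normalise into (−180°, 180°]: -345.398° + 360° = 14.602°.
Positive ⇒ the second point lies to the east; separation 14.602°.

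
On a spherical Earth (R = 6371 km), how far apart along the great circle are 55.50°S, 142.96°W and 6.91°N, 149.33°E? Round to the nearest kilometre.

9279 km

Δλ = 149.33 − -142.96 = 292.29°; wrapped into (−180°, 180°]: -67.71°.
Δφ = 6.91 − -55.50 = 62.41°.
a = sin²(Δφ/2) + cos φ₁ · cos φ₂ · sin²(Δλ/2) = 0.442938.
c = 2·atan2(√a, √(1−a)) = 1.45642 rad → d = 6371·c ≈ 9278.87 km.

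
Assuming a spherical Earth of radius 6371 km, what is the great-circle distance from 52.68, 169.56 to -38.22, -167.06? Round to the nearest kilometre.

10357 km

Δλ = -167.06 − 169.56 = -336.62°; wrapped into (−180°, 180°]: 23.38°.
Δφ = -38.22 − 52.68 = -90.90°.
a = sin²(Δφ/2) + cos φ₁ · cos φ₂ · sin²(Δλ/2) = 0.527408.
c = 2·atan2(√a, √(1−a)) = 1.62564 rad → d = 6371·c ≈ 10356.95 km.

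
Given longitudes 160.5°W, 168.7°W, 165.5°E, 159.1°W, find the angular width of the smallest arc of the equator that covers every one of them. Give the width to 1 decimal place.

35.4°

Sort the longitudes: -168.7°, -160.5°, -159.1°, +165.5°.
Eastward gaps between consecutive values (wrapping around): 8.2°, 1.4°, 324.6°, 25.8°.
Largest gap = 324.6° ⇒ minimal covering band is its complement: 360° − 324.6° = 35.4°.
Band runs from +165.5° eastward to -159.1°, crossing the antimeridian.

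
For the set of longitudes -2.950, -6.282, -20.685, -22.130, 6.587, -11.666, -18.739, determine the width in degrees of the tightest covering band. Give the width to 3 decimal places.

28.717°

Sort the longitudes: -22.130°, -20.685°, -18.739°, -11.666°, -6.282°, -2.950°, +6.587°.
Eastward gaps between consecutive values (wrapping around): 1.445°, 1.946°, 7.073°, 5.384°, 3.332°, 9.537°, 331.283°.
Largest gap = 331.283° ⇒ minimal covering band is its complement: 360° − 331.283° = 28.717°.
Band runs from -22.130° eastward to +6.587°.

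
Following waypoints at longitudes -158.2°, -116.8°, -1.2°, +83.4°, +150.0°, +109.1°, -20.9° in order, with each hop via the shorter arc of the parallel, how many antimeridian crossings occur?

Leg 1: -158.2° → -116.8°, shortest Δλ = 41.4° (east) — does not cross 180°.
Leg 2: -116.8° → -1.2°, shortest Δλ = 115.6° (east) — does not cross 180°.
Leg 3: -1.2° → +83.4°, shortest Δλ = 84.6° (east) — does not cross 180°.
Leg 4: +83.4° → +150.0°, shortest Δλ = 66.6° (east) — does not cross 180°.
Leg 5: +150.0° → +109.1°, shortest Δλ = -40.9° (west) — does not cross 180°.
Leg 6: +109.1° → -20.9°, shortest Δλ = -130.0° (west) — does not cross 180°.
Total crossings: 0.

0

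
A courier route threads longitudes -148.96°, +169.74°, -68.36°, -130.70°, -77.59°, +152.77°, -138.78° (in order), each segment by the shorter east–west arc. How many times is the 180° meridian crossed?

4

Leg 1: -148.96° → +169.74°, shortest Δλ = -41.3° (west) — crosses 180°.
Leg 2: +169.74° → -68.36°, shortest Δλ = 121.9° (east) — crosses 180°.
Leg 3: -68.36° → -130.70°, shortest Δλ = -62.34° (west) — does not cross 180°.
Leg 4: -130.70° → -77.59°, shortest Δλ = 53.11° (east) — does not cross 180°.
Leg 5: -77.59° → +152.77°, shortest Δλ = -129.64° (west) — crosses 180°.
Leg 6: +152.77° → -138.78°, shortest Δλ = 68.45° (east) — crosses 180°.
Total crossings: 4.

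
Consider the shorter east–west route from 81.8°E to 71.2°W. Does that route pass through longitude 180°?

Signed shortest Δλ = ((-71.2 − 81.8 + 180) mod 360) − 180 = -153.0°.
Going west by 153.0° from +81.8° reaches -71.2° without touching 180°.

No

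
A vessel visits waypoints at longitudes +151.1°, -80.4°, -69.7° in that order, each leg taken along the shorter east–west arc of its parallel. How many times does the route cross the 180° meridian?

1

Leg 1: +151.1° → -80.4°, shortest Δλ = 128.5° (east) — crosses 180°.
Leg 2: -80.4° → -69.7°, shortest Δλ = 10.7° (east) — does not cross 180°.
Total crossings: 1.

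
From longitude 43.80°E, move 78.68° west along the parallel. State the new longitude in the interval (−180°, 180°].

Start at +43.80°; shift −78.68° → -34.88°.
-34.88° already lies in (−180°, 180°].

34.88°W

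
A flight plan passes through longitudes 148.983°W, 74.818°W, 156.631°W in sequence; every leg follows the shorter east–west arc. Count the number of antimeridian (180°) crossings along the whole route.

Leg 1: -148.983° → -74.818°, shortest Δλ = 74.165° (east) — does not cross 180°.
Leg 2: -74.818° → -156.631°, shortest Δλ = -81.813° (west) — does not cross 180°.
Total crossings: 0.

0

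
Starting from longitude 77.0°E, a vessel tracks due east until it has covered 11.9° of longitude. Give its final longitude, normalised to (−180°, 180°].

Start at +77.0°; shift +11.9° → +88.9°.
+88.9° already lies in (−180°, 180°].

88.9°E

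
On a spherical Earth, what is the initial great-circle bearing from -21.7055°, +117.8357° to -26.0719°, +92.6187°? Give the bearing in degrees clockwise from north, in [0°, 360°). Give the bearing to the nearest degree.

254°

Δλ = 92.6187 − 117.8357 = -25.2170°.
θ = atan2( sin Δλ · cos φ₂ , cos φ₁ · sin φ₂ − sin φ₁ · cos φ₂ · cos Δλ )
  = atan2(-0.38269, -0.10779) = -105.731° → normalised to [0°, 360°): 254.269°.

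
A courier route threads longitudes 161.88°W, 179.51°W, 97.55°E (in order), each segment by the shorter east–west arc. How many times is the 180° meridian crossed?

Leg 1: -161.88° → -179.51°, shortest Δλ = -17.63° (west) — does not cross 180°.
Leg 2: -179.51° → +97.55°, shortest Δλ = -82.94° (west) — crosses 180°.
Total crossings: 1.

1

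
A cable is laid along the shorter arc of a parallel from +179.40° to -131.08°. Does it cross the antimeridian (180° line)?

Yes

Naïve |-131.08 − 179.40| = 310.48° > 180°, so the shorter arc goes the other way round — across 180°.
Signed shortest Δλ = ((-131.08 − 179.40 + 180) mod 360) − 180 = 49.52°.
Going east by 49.52° from +179.40° passes through 180° before reaching -131.08°.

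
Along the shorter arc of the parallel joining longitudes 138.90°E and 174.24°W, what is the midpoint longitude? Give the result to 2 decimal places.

Signed shortest Δλ from +138.90° to -174.24° is +46.86°.
Midpoint longitude = +138.90° + (+46.86°)/2 = +138.90° + 23.43° = +162.33°.
(The naïve average (+138.90 + -174.24)/2 = -17.67° is on the wrong side of the globe.)

162.33°E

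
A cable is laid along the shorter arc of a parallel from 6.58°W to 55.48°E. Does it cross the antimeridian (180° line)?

Signed shortest Δλ = ((55.48 − -6.58 + 180) mod 360) − 180 = 62.06°.
Going east by 62.06° from -6.58° reaches +55.48° without touching 180°.

No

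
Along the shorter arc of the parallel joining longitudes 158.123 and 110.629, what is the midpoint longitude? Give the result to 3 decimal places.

Signed shortest Δλ from +158.123° to +110.629° is -47.494°.
Midpoint longitude = +158.123° + (-47.494°)/2 = +158.123° − 23.747° = +134.376°.

+134.376°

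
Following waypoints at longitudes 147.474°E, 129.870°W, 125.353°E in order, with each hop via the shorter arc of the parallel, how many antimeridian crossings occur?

Leg 1: +147.474° → -129.870°, shortest Δλ = 82.656° (east) — crosses 180°.
Leg 2: -129.870° → +125.353°, shortest Δλ = -104.777° (west) — crosses 180°.
Total crossings: 2.

2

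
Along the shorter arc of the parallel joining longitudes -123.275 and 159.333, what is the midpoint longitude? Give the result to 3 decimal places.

Signed shortest Δλ from -123.275° to +159.333° is -77.392°.
Midpoint longitude = -123.275° + (-77.392°)/2 = -123.275° − 38.696° = -161.971°.
(The naïve average (-123.275 + +159.333)/2 = 18.029° is on the wrong side of the globe.)

-161.971°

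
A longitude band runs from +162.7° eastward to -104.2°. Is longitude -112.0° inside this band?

Yes

Band width going east from +162.7° to -104.2°: ((-104.2 − 162.7) mod 360) = 93.1°.
Offset of -112.0° east of the west edge: ((-112.0 − 162.7) mod 360) = 85.3°.
85.3° ≤ 93.1° ⇒ inside.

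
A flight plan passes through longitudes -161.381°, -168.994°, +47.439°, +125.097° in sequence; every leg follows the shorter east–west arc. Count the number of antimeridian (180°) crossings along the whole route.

1

Leg 1: -161.381° → -168.994°, shortest Δλ = -7.613° (west) — does not cross 180°.
Leg 2: -168.994° → +47.439°, shortest Δλ = -143.567° (west) — crosses 180°.
Leg 3: +47.439° → +125.097°, shortest Δλ = 77.658° (east) — does not cross 180°.
Total crossings: 1.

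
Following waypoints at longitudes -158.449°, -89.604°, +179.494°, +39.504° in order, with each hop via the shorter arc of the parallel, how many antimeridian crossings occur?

Leg 1: -158.449° → -89.604°, shortest Δλ = 68.845° (east) — does not cross 180°.
Leg 2: -89.604° → +179.494°, shortest Δλ = -90.902° (west) — crosses 180°.
Leg 3: +179.494° → +39.504°, shortest Δλ = -139.99° (west) — does not cross 180°.
Total crossings: 1.

1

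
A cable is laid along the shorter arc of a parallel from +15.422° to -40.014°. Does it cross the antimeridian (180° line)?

Signed shortest Δλ = ((-40.014 − 15.422 + 180) mod 360) − 180 = -55.436°.
Going west by 55.436° from +15.422° reaches -40.014° without touching 180°.

No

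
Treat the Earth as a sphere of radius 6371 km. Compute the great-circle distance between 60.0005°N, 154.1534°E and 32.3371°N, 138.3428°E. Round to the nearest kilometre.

Δλ = 138.3428 − 154.1534 = -15.8106°.
Δφ = 32.3371 − 60.0005 = -27.6634°.
a = sin²(Δφ/2) + cos φ₁ · cos φ₂ · sin²(Δλ/2) = 0.065146.
c = 2·atan2(√a, √(1−a)) = 0.51619 rad → d = 6371·c ≈ 3288.62 km.

3289 km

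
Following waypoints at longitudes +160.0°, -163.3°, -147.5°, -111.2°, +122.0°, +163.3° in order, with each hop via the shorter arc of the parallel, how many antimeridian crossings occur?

Leg 1: +160.0° → -163.3°, shortest Δλ = 36.7° (east) — crosses 180°.
Leg 2: -163.3° → -147.5°, shortest Δλ = 15.8° (east) — does not cross 180°.
Leg 3: -147.5° → -111.2°, shortest Δλ = 36.3° (east) — does not cross 180°.
Leg 4: -111.2° → +122.0°, shortest Δλ = -126.8° (west) — crosses 180°.
Leg 5: +122.0° → +163.3°, shortest Δλ = 41.3° (east) — does not cross 180°.
Total crossings: 2.

2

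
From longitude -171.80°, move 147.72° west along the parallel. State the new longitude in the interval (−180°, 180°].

+40.48°

Start at -171.80°; shift −147.72° → -319.52°.
-319.52° lies outside (−180°, 180°]; add 360° → +40.48°.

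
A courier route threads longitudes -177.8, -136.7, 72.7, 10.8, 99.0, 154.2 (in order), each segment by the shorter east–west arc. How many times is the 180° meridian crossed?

1

Leg 1: -177.8° → -136.7°, shortest Δλ = 41.1° (east) — does not cross 180°.
Leg 2: -136.7° → +72.7°, shortest Δλ = -150.6° (west) — crosses 180°.
Leg 3: +72.7° → +10.8°, shortest Δλ = -61.9° (west) — does not cross 180°.
Leg 4: +10.8° → +99.0°, shortest Δλ = 88.2° (east) — does not cross 180°.
Leg 5: +99.0° → +154.2°, shortest Δλ = 55.2° (east) — does not cross 180°.
Total crossings: 1.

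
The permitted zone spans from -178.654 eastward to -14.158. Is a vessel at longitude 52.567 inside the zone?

No

Band width going east from -178.654° to -14.158°: ((-14.158 − -178.654) mod 360) = 164.496°.
Offset of +52.567° east of the west edge: ((52.567 − -178.654) mod 360) = 231.221°.
231.221° > 164.496° ⇒ outside.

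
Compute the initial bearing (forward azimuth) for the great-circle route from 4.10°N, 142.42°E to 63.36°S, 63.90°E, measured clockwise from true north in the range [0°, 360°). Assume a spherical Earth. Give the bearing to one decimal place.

Δλ = 63.90 − 142.42 = -78.52°.
θ = atan2( sin Δλ · cos φ₂ , cos φ₁ · sin φ₂ − sin φ₁ · cos φ₂ · cos Δλ )
  = atan2(-0.43941, -0.89793) = -153.925° → normalised to [0°, 360°): 206.075°.

206.1°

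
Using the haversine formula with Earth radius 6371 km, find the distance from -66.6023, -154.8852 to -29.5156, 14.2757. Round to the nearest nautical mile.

5015 nmi

Δλ = 14.2757 − -154.8852 = 169.1609°.
Δφ = -29.5156 − -66.6023 = 37.0867°.
a = sin²(Δφ/2) + cos φ₁ · cos φ₂ · sin²(Δλ/2) = 0.443630.
c = 2·atan2(√a, √(1−a)) = 1.45782 rad → d = 6371·c ≈ 9287.75 km ≈ 5014.98 nmi.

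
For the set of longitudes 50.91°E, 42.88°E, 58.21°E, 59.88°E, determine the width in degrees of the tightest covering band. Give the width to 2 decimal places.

Sort the longitudes: +42.88°, +50.91°, +58.21°, +59.88°.
Eastward gaps between consecutive values (wrapping around): 8.03°, 7.30°, 1.67°, 343.00°.
Largest gap = 343.00° ⇒ minimal covering band is its complement: 360° − 343.00° = 17.00°.
Band runs from +42.88° eastward to +59.88°.

17.00°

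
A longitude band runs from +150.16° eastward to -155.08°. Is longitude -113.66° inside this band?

Band width going east from +150.16° to -155.08°: ((-155.08 − 150.16) mod 360) = 54.76°.
Offset of -113.66° east of the west edge: ((-113.66 − 150.16) mod 360) = 96.18°.
96.18° > 54.76° ⇒ outside.

No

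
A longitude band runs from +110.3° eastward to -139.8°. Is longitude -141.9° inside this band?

Band width going east from +110.3° to -139.8°: ((-139.8 − 110.3) mod 360) = 109.9°.
Offset of -141.9° east of the west edge: ((-141.9 − 110.3) mod 360) = 107.8°.
107.8° ≤ 109.9° ⇒ inside.

Yes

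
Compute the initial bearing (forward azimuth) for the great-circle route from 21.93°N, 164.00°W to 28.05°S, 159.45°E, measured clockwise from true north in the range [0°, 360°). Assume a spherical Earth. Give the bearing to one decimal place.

216.9°

Δλ = 159.45 − -164.00 = 323.45°; wrapped into (−180°, 180°]: -36.55°.
θ = atan2( sin Δλ · cos φ₂ , cos φ₁ · sin φ₂ − sin φ₁ · cos φ₂ · cos Δλ )
  = atan2(-0.52557, -0.70100) = -143.139° → normalised to [0°, 360°): 216.861°.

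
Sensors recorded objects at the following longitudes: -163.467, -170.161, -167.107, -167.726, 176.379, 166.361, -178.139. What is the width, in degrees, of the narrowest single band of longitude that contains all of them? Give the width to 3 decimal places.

Sort the longitudes: -178.139°, -170.161°, -167.726°, -167.107°, -163.467°, +166.361°, +176.379°.
Eastward gaps between consecutive values (wrapping around): 7.978°, 2.435°, 0.619°, 3.640°, 329.828°, 10.018°, 5.482°.
Largest gap = 329.828° ⇒ minimal covering band is its complement: 360° − 329.828° = 30.172°.
Band runs from +166.361° eastward to -163.467°, crossing the antimeridian.

30.172°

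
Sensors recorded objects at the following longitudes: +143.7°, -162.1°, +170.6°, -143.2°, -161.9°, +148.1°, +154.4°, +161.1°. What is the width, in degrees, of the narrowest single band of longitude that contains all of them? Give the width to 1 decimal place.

73.1°

Sort the longitudes: -162.1°, -161.9°, -143.2°, +143.7°, +148.1°, +154.4°, +161.1°, +170.6°.
Eastward gaps between consecutive values (wrapping around): 0.2°, 18.7°, 286.9°, 4.4°, 6.3°, 6.7°, 9.5°, 27.3°.
Largest gap = 286.9° ⇒ minimal covering band is its complement: 360° − 286.9° = 73.1°.
Band runs from +143.7° eastward to -143.2°, crossing the antimeridian.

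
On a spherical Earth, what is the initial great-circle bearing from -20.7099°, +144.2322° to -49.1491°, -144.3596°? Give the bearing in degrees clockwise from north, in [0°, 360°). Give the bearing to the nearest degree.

Δλ = -144.3596 − 144.2322 = -288.5918°; wrapped into (−180°, 180°]: 71.4082°.
θ = atan2( sin Δλ · cos φ₂ , cos φ₁ · sin φ₂ − sin φ₁ · cos φ₂ · cos Δλ )
  = atan2(0.61996, -0.63379) = 135.632° → normalised to [0°, 360°): 135.632°.

136°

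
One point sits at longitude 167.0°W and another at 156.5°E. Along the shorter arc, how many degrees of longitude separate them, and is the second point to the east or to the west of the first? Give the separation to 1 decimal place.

36.5° west

Raw difference: 156.5 − -167.0 = 323.5°.
Normalise into (−180°, 180°]: 323.5° − 360° = -36.5°.
Negative ⇒ the second point lies to the west; separation 36.5°.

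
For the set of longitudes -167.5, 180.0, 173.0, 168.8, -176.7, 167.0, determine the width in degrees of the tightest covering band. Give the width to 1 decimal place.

Sort the longitudes: -176.7°, -167.5°, +167.0°, +168.8°, +173.0°, +180.0°.
Eastward gaps between consecutive values (wrapping around): 9.2°, 334.5°, 1.8°, 4.2°, 7.0°, 3.3°.
Largest gap = 334.5° ⇒ minimal covering band is its complement: 360° − 334.5° = 25.5°.
Band runs from +167.0° eastward to -167.5°, crossing the antimeridian.

25.5°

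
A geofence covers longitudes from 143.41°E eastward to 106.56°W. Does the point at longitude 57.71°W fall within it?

No

Band width going east from +143.41° to -106.56°: ((-106.56 − 143.41) mod 360) = 110.03°.
Offset of -57.71° east of the west edge: ((-57.71 − 143.41) mod 360) = 158.88°.
158.88° > 110.03° ⇒ outside.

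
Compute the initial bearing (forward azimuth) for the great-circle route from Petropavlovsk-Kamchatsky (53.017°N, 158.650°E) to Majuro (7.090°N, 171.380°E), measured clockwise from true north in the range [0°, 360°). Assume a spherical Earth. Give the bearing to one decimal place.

162.6°

Δλ = 171.380 − 158.650 = 12.730°.
θ = atan2( sin Δλ · cos φ₂ , cos φ₁ · sin φ₂ − sin φ₁ · cos φ₂ · cos Δλ )
  = atan2(0.21867, -0.69897) = 162.628° → normalised to [0°, 360°): 162.628°.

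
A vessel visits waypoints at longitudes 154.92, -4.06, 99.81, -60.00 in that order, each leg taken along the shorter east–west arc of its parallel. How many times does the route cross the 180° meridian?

0

Leg 1: +154.92° → -4.06°, shortest Δλ = -158.98° (west) — does not cross 180°.
Leg 2: -4.06° → +99.81°, shortest Δλ = 103.87° (east) — does not cross 180°.
Leg 3: +99.81° → -60.00°, shortest Δλ = -159.81° (west) — does not cross 180°.
Total crossings: 0.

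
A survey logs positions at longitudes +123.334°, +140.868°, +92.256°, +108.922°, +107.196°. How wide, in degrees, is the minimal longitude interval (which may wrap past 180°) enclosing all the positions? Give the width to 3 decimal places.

48.612°

Sort the longitudes: +92.256°, +107.196°, +108.922°, +123.334°, +140.868°.
Eastward gaps between consecutive values (wrapping around): 14.940°, 1.726°, 14.412°, 17.534°, 311.388°.
Largest gap = 311.388° ⇒ minimal covering band is its complement: 360° − 311.388° = 48.612°.
Band runs from +92.256° eastward to +140.868°.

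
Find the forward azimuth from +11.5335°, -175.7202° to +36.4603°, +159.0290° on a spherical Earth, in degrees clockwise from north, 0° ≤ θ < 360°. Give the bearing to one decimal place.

Δλ = 159.0290 − -175.7202 = 334.7492°; wrapped into (−180°, 180°]: -25.2508°.
θ = atan2( sin Δλ · cos φ₂ , cos φ₁ · sin φ₂ − sin φ₁ · cos φ₂ · cos Δλ )
  = atan2(-0.34309, 0.43683) = -38.146° → normalised to [0°, 360°): 321.854°.

321.9°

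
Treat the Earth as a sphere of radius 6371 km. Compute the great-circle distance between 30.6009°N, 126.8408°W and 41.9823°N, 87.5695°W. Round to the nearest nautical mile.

Δλ = -87.5695 − -126.8408 = 39.2713°.
Δφ = 41.9823 − 30.6009 = 11.3814°.
a = sin²(Δφ/2) + cos φ₁ · cos φ₂ · sin²(Δλ/2) = 0.082083.
c = 2·atan2(√a, √(1−a)) = 0.58114 rad → d = 6371·c ≈ 3702.47 km ≈ 1999.17 nmi.

1999 nmi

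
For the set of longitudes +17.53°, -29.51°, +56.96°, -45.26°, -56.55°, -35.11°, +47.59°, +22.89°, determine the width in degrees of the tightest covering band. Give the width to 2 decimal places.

Sort the longitudes: -56.55°, -45.26°, -35.11°, -29.51°, +17.53°, +22.89°, +47.59°, +56.96°.
Eastward gaps between consecutive values (wrapping around): 11.29°, 10.15°, 5.60°, 47.04°, 5.36°, 24.70°, 9.37°, 246.49°.
Largest gap = 246.49° ⇒ minimal covering band is its complement: 360° − 246.49° = 113.51°.
Band runs from -56.55° eastward to +56.96°.

113.51°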